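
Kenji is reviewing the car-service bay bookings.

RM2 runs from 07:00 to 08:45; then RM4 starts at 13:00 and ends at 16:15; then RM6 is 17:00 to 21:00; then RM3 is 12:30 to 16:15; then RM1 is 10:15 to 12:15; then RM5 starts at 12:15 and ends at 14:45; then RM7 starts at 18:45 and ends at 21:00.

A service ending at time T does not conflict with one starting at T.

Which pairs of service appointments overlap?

Sorted by start: RM2, RM1, RM5, RM3, RM4, RM6, RM7.
RM1 starts after RM2 ends — done with RM2.
RM5 starts exactly when RM1 ends (back-to-back, no overlap) — done with RM1.
RM3 starts before RM5 ends → RM5 and RM3 overlap.
RM4 starts before RM5 ends → RM5 and RM4 overlap.
RM6 starts after RM5 ends — done with RM5.
RM4 starts before RM3 ends → RM3 and RM4 overlap.
RM6 starts after RM3 ends — done with RM3.
RM6 starts after RM4 ends — done with RM4.
RM7 starts before RM6 ends → RM6 and RM7 overlap.

RM3 & RM4, RM3 & RM5, RM4 & RM5, RM6 & RM7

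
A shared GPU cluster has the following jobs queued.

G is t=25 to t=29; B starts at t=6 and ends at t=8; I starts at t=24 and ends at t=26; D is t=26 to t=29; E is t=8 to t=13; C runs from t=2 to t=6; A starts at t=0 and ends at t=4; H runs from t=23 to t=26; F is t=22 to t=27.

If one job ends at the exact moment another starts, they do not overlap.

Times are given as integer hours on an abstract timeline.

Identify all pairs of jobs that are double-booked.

A & C, D & F, D & G, F & G, F & H, F & I, G & H, G & I, H & I

Sorted by start: A, C, B, E, F, H, I, G, D.
C starts before A ends → A and C overlap.
B starts after A ends; A is clear from here.
B starts exactly when C ends (back-to-back, no overlap); C is clear from here.
E starts exactly when B ends (back-to-back, no overlap); B is clear from here.
F starts after E ends; E is clear from here.
H starts before F ends → F and H overlap.
I starts before F ends → F and I overlap.
G starts before F ends → F and G overlap.
D starts before F ends → F and D overlap.
I starts before H ends → H and I overlap.
G starts before H ends → H and G overlap.
D starts exactly when H ends (back-to-back, no overlap).
G starts before I ends → I and G overlap.
D starts exactly when I ends (back-to-back, no overlap).
D starts before G ends → G and D overlap.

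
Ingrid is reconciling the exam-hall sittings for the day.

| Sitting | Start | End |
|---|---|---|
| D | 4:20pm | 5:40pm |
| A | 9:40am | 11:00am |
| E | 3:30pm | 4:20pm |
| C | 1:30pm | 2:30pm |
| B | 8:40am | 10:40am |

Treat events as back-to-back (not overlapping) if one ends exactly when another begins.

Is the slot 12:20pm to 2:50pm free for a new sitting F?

No — it overlaps C

B: ends 10:40am at or before F starts 12:20pm → clear.
A: ends 11:00am at or before F starts 12:20pm → clear.
C: starts 1:30pm before F ends 2:50pm, and ends 2:30pm after F starts 12:20pm → overlap.
E: starts 3:30pm at or after F ends 2:50pm → clear.
D: starts 4:20pm at or after F ends 2:50pm → clear.
F overlaps C.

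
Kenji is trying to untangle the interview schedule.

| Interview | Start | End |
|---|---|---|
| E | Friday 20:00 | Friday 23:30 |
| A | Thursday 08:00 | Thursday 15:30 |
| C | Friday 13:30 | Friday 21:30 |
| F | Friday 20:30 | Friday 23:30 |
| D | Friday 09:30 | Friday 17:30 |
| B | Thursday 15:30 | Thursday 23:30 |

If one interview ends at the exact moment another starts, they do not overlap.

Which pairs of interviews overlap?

Two intervals overlap when each starts before the other ends.
Sorted by start: A, B, D, C, E, F.
B starts exactly when A ends (back-to-back, no overlap), so nothing later overlaps A either.
D starts after B ends, so nothing later overlaps B either.
C starts before D ends → D and C overlap.
E starts after D ends, so nothing later overlaps D either.
E starts before C ends → C and E overlap.
F starts before C ends → C and F overlap.
F starts before E ends → E and F overlap.

C & D, C & E, C & F, E & F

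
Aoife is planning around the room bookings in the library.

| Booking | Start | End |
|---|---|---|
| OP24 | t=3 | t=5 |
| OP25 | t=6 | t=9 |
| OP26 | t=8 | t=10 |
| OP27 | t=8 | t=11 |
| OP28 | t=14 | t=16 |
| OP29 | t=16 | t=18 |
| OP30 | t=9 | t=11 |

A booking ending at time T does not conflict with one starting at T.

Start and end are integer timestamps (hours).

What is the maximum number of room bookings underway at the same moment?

3

Walk through starts and ends in time order (an end at T is processed before a start at T):
t=3 start OP24 → 1
t=5 end OP24 → 0
t=6 start OP25 → 1
t=8 start OP26 → 2
t=8 start OP27 → 3
t=9 end OP25 → 2
t=9 start OP30 → 3
t=10 end OP26 → 2
t=11 end OP27 → 1
t=11 end OP30 → 0
t=14 start OP28 → 1
t=16 end OP28 → 0
t=16 start OP29 → 1
t=18 end OP29 → 0
Peak is 3, at t=8 (OP25, OP26, OP27).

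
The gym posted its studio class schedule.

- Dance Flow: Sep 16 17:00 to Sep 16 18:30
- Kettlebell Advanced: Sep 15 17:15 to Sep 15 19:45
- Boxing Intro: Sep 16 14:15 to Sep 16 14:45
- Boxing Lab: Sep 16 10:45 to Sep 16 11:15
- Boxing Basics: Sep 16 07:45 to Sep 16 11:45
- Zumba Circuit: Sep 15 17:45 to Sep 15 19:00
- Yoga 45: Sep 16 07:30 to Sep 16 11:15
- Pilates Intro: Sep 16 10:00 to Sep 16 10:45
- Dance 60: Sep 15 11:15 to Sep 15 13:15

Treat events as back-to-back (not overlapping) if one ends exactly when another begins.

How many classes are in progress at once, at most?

Sweep the timeline, counting +1 at each start and −1 at each end (ends before starts at a tie):
Sep 15 11:15 start Dance 60 → 1
Sep 15 13:15 end Dance 60 → 0
Sep 15 17:15 start Kettlebell Advanced → 1
Sep 15 17:45 start Zumba Circuit → 2
Sep 15 19:00 end Zumba Circuit → 1
Sep 15 19:45 end Kettlebell Advanced → 0
Sep 16 07:30 start Yoga 45 → 1
Sep 16 07:45 start Boxing Basics → 2
Sep 16 10:00 start Pilates Intro → 3
Sep 16 10:45 end Pilates Intro → 2
Sep 16 10:45 start Boxing Lab → 3
Sep 16 11:15 end Boxing Lab → 2
Sep 16 11:15 end Yoga 45 → 1
Sep 16 11:45 end Boxing Basics → 0
Sep 16 14:15 start Boxing Intro → 1
Sep 16 14:45 end Boxing Intro → 0
Sep 16 17:00 start Dance Flow → 1
Sep 16 18:30 end Dance Flow → 0
Peak is 3, at Sep 16 10:00 (Boxing Basics, Pilates Intro, Yoga 45).

3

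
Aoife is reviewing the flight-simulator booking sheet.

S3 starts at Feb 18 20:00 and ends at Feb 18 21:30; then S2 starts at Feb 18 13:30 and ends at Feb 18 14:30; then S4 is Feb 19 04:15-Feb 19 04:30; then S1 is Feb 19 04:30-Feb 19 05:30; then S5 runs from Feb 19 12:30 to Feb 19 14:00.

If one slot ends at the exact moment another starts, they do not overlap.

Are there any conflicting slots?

Sorted by start: S2, S3, S4, S1, S5.
S3 starts after S2 ends; S2 is clear from here.
S4 starts after S3 ends; S3 is clear from here.
S1 starts exactly when S4 ends (back-to-back, no overlap); S4 is clear from here.
S5 starts after S1 ends.
Every pair is clear; the schedule has no overlaps.

No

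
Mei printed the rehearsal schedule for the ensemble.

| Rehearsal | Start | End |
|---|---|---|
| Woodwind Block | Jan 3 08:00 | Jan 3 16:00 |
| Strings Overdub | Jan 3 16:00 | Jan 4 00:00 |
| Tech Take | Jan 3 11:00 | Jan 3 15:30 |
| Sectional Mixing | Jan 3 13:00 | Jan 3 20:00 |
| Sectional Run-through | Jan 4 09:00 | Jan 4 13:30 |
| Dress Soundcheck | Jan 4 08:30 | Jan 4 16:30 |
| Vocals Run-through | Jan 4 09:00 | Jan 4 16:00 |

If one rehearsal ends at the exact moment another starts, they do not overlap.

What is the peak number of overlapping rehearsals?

Sort all start/end points and keep a running count:
Jan 3 08:00 start Woodwind Block → 1
Jan 3 11:00 start Tech Take → 2
Jan 3 13:00 start Sectional Mixing → 3
Jan 3 15:30 end Tech Take → 2
Jan 3 16:00 end Woodwind Block → 1
Jan 3 16:00 start Strings Overdub → 2
Jan 3 20:00 end Sectional Mixing → 1
Jan 4 00:00 end Strings Overdub → 0
Jan 4 08:30 start Dress Soundcheck → 1
Jan 4 09:00 start Sectional Run-through → 2
Jan 4 09:00 start Vocals Run-through → 3
Jan 4 13:30 end Sectional Run-through → 2
Jan 4 16:00 end Vocals Run-through → 1
Jan 4 16:30 end Dress Soundcheck → 0
Peak is 3, at Jan 3 13:00 (Sectional Mixing, Tech Take, Woodwind Block).

3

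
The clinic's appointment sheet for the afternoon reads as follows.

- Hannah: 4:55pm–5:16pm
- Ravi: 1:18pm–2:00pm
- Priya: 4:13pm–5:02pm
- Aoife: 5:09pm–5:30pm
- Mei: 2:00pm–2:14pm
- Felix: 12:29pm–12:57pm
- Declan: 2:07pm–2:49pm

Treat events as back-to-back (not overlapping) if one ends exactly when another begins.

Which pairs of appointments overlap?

Aoife & Hannah, Declan & Mei, Hannah & Priya

Sorted by start: Felix, Ravi, Mei, Declan, Priya, Hannah, Aoife.
Ravi starts after Felix ends; Felix is clear from here.
Mei starts exactly when Ravi ends (back-to-back, no overlap); Ravi is clear from here.
Declan starts before Mei ends → Mei and Declan overlap.
Priya starts after Mei ends; Mei is clear from here.
Priya starts after Declan ends; Declan is clear from here.
Hannah starts before Priya ends → Priya and Hannah overlap.
Aoife starts after Priya ends.
Aoife starts before Hannah ends → Hannah and Aoife overlap.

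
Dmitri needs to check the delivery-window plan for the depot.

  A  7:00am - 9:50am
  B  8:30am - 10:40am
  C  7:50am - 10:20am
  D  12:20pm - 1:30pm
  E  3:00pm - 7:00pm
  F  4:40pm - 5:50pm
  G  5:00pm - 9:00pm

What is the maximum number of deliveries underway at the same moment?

Sweep the timeline, counting +1 at each start and −1 at each end (ends before starts at a tie):
7:00am start A → 1
7:50am start C → 2
8:30am start B → 3
9:50am end A → 2
10:20am end C → 1
10:40am end B → 0
12:20pm start D → 1
1:30pm end D → 0
3:00pm start E → 1
4:40pm start F → 2
5:00pm start G → 3
5:50pm end F → 2
7:00pm end E → 1
9:00pm end G → 0
Peak is 3, at 8:30am (A, B, C).

3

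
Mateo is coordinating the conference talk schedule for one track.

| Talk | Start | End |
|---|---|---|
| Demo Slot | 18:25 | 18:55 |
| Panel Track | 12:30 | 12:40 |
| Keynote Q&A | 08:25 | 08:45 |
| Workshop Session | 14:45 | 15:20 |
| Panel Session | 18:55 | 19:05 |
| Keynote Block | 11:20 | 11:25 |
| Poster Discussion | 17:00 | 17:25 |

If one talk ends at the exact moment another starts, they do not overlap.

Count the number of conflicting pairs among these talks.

0

Sorted by start: Keynote Q&A, Keynote Block, Panel Track, Workshop Session, Poster Discussion, Demo Slot, Panel Session.
Keynote Block starts after Keynote Q&A ends; Keynote Q&A is clear from here.
Panel Track starts after Keynote Block ends; Keynote Block is clear from here.
Workshop Session starts after Panel Track ends; Panel Track is clear from here.
Poster Discussion starts after Workshop Session ends; Workshop Session is clear from here.
Demo Slot starts after Poster Discussion ends; Poster Discussion is clear from here.
Panel Session starts exactly when Demo Slot ends (back-to-back, no overlap).
No pair overlaps.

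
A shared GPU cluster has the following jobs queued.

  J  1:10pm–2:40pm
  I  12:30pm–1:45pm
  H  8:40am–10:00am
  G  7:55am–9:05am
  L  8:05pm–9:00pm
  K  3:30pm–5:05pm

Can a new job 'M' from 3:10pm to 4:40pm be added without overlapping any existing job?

G: ends 9:05am at or before M starts 3:10pm → clear.
H: ends 10:00am at or before M starts 3:10pm → clear.
I: ends 1:45pm at or before M starts 3:10pm → clear.
J: ends 2:40pm at or before M starts 3:10pm → clear.
K: starts 3:30pm before M ends 4:40pm, and ends 5:05pm after M starts 3:10pm → overlap.
L: starts 8:05pm at or after M ends 4:40pm → clear.
M overlaps K.

No — it overlaps K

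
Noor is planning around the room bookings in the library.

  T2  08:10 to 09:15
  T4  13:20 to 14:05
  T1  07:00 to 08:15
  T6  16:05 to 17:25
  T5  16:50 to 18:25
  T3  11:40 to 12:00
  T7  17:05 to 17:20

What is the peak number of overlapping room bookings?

Walk through starts and ends in time order (an end at T is processed before a start at T):
07:00 start T1 → 1
08:10 start T2 → 2
08:15 end T1 → 1
09:15 end T2 → 0
11:40 start T3 → 1
12:00 end T3 → 0
13:20 start T4 → 1
14:05 end T4 → 0
16:05 start T6 → 1
16:50 start T5 → 2
17:05 start T7 → 3
17:20 end T7 → 2
17:25 end T6 → 1
18:25 end T5 → 0
Peak is 3, at 17:05 (T5, T6, T7).

3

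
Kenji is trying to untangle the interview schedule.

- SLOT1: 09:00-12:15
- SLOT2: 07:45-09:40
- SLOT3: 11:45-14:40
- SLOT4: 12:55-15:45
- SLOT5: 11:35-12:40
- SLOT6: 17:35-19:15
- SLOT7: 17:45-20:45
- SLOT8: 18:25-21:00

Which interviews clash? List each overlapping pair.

SLOT1 & SLOT2, SLOT1 & SLOT3, SLOT1 & SLOT5, SLOT3 & SLOT4, SLOT3 & SLOT5, SLOT6 & SLOT7, SLOT6 & SLOT8, SLOT7 & SLOT8

Sorted by start: SLOT2, SLOT1, SLOT5, SLOT3, SLOT4, SLOT6, SLOT7, SLOT8.
SLOT1 starts before SLOT2 ends → SLOT2 and SLOT1 overlap.
SLOT5 starts after SLOT2 ends, so nothing later overlaps SLOT2 either.
SLOT5 starts before SLOT1 ends → SLOT1 and SLOT5 overlap.
SLOT3 starts before SLOT1 ends → SLOT1 and SLOT3 overlap.
SLOT4 starts after SLOT1 ends, so nothing later overlaps SLOT1 either.
SLOT3 starts before SLOT5 ends → SLOT5 and SLOT3 overlap.
SLOT4 starts after SLOT5 ends, so nothing later overlaps SLOT5 either.
SLOT4 starts before SLOT3 ends → SLOT3 and SLOT4 overlap.
SLOT6 starts after SLOT3 ends, so nothing later overlaps SLOT3 either.
SLOT6 starts after SLOT4 ends, so nothing later overlaps SLOT4 either.
SLOT7 starts before SLOT6 ends → SLOT6 and SLOT7 overlap.
SLOT8 starts before SLOT6 ends → SLOT6 and SLOT8 overlap.
SLOT8 starts before SLOT7 ends → SLOT7 and SLOT8 overlap.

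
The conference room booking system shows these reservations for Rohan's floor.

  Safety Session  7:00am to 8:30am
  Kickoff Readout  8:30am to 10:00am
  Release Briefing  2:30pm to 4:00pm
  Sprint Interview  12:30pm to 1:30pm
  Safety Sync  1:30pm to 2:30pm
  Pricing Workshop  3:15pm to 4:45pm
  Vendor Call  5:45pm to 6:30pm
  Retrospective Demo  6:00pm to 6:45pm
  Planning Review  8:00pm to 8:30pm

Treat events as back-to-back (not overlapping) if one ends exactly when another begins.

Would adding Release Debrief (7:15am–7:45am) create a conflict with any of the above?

Yes — it overlaps Safety Session

Safety Session: starts 7:00am before Release Debrief ends 7:45am, and ends 8:30am after Release Debrief starts 7:15am → overlap.
Kickoff Readout: starts 8:30am at or after Release Debrief ends 7:45am → clear.
Sprint Interview: starts 12:30pm at or after Release Debrief ends 7:45am → clear.
Safety Sync: starts 1:30pm at or after Release Debrief ends 7:45am → clear.
Release Briefing: starts 2:30pm at or after Release Debrief ends 7:45am → clear.
Pricing Workshop: starts 3:15pm at or after Release Debrief ends 7:45am → clear.
Vendor Call: starts 5:45pm at or after Release Debrief ends 7:45am → clear.
Retrospective Demo: starts 6:00pm at or after Release Debrief ends 7:45am → clear.
Planning Review: starts 8:00pm at or after Release Debrief ends 7:45am → clear.
Release Debrief overlaps Safety Session.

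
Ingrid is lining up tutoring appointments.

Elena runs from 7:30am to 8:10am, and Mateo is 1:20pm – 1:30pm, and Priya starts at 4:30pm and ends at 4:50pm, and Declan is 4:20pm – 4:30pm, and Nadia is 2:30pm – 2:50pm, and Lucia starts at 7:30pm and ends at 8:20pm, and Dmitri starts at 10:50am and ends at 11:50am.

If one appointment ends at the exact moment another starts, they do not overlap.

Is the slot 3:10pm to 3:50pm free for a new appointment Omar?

Elena: ends 8:10am at or before Omar starts 3:10pm → clear.
Dmitri: ends 11:50am at or before Omar starts 3:10pm → clear.
Mateo: ends 1:30pm at or before Omar starts 3:10pm → clear.
Nadia: ends 2:50pm at or before Omar starts 3:10pm → clear.
Declan: starts 4:20pm at or after Omar ends 3:50pm → clear.
Priya: starts 4:30pm at or after Omar ends 3:50pm → clear.
Lucia: starts 7:30pm at or after Omar ends 3:50pm → clear.

Yes — the slot is free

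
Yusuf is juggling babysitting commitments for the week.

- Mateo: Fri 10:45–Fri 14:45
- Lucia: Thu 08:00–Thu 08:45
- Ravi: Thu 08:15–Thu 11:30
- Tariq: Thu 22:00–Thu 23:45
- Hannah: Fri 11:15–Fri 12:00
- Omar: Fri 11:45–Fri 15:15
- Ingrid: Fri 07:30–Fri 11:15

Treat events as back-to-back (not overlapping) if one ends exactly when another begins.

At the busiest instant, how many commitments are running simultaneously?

Walk through starts and ends in time order (an end at T is processed before a start at T):
Thu 08:00 start Lucia → 1
Thu 08:15 start Ravi → 2
Thu 08:45 end Lucia → 1
Thu 11:30 end Ravi → 0
Thu 22:00 start Tariq → 1
Thu 23:45 end Tariq → 0
Fri 07:30 start Ingrid → 1
Fri 10:45 start Mateo → 2
Fri 11:15 end Ingrid → 1
Fri 11:15 start Hannah → 2
Fri 11:45 start Omar → 3
Fri 12:00 end Hannah → 2
Fri 14:45 end Mateo → 1
Fri 15:15 end Omar → 0
Peak is 3, at Fri 11:45 (Hannah, Mateo, Omar).

3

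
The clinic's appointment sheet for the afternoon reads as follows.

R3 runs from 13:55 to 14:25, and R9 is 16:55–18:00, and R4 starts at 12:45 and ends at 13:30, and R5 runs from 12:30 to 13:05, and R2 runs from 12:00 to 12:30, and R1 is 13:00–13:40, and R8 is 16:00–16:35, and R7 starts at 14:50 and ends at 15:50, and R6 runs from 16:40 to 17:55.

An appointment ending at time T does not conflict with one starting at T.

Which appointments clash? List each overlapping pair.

Sorted by start: R2, R5, R4, R1, R3, R7, R8, R6, R9.
R5 starts exactly when R2 ends (back-to-back, no overlap), so R2 has no further overlaps.
R4 starts before R5 ends → R5 and R4 overlap.
R1 starts before R5 ends → R5 and R1 overlap.
R3 starts after R5 ends, so R5 has no further overlaps.
R1 starts before R4 ends → R4 and R1 overlap.
R3 starts after R4 ends, so R4 has no further overlaps.
R3 starts after R1 ends, so R1 has no further overlaps.
R7 starts after R3 ends, so R3 has no further overlaps.
R8 starts after R7 ends, so R7 has no further overlaps.
R6 starts after R8 ends, so R8 has no further overlaps.
R9 starts before R6 ends → R6 and R9 overlap.

R1 & R4, R1 & R5, R4 & R5, R6 & R9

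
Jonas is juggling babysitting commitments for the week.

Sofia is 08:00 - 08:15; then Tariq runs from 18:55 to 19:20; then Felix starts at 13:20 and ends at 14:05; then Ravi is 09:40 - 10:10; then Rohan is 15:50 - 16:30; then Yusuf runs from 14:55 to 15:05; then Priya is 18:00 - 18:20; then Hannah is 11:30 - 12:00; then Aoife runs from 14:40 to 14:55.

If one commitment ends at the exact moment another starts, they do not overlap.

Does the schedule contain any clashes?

Sorted by start: Sofia, Ravi, Hannah, Felix, Aoife, Yusuf, Rohan, Priya, Tariq.
Ravi starts after Sofia ends — done with Sofia.
Hannah starts after Ravi ends — done with Ravi.
Felix starts after Hannah ends — done with Hannah.
Aoife starts after Felix ends — done with Felix.
Yusuf starts exactly when Aoife ends (back-to-back, no overlap) — done with Aoife.
Rohan starts after Yusuf ends — done with Yusuf.
Priya starts after Rohan ends — done with Rohan.
Tariq starts after Priya ends.
Every pair is clear; the schedule has no overlaps.

No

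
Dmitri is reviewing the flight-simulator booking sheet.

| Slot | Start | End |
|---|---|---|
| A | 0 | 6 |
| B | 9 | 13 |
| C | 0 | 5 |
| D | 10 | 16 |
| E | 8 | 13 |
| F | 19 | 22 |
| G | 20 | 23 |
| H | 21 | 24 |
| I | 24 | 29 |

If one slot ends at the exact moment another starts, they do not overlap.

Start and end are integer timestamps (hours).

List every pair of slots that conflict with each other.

A & C, B & D, B & E, D & E, F & G, F & H, G & H

Sorted by start: A, C, E, B, D, F, G, H, I.
C starts before A ends → A and C overlap.
E starts after A ends, so A has no further overlaps.
E starts after C ends, so C has no further overlaps.
B starts before E ends → E and B overlap.
D starts before E ends → E and D overlap.
F starts after E ends, so E has no further overlaps.
D starts before B ends → B and D overlap.
F starts after B ends, so B has no further overlaps.
F starts after D ends, so D has no further overlaps.
G starts before F ends → F and G overlap.
H starts before F ends → F and H overlap.
I starts after F ends.
H starts before G ends → G and H overlap.
I starts after G ends.
I starts exactly when H ends (back-to-back, no overlap).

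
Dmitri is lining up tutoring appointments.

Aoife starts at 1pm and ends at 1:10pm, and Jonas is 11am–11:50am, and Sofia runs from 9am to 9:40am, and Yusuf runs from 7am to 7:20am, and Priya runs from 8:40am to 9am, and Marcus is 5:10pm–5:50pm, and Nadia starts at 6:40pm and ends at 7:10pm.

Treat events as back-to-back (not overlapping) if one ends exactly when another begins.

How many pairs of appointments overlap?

Check each pair: they overlap iff neither finishes before the other starts.
Sorted by start: Yusuf, Priya, Sofia, Jonas, Aoife, Marcus, Nadia.
Priya starts after Yusuf ends; Yusuf is clear from here.
Sofia starts exactly when Priya ends (back-to-back, no overlap); Priya is clear from here.
Jonas starts after Sofia ends; Sofia is clear from here.
Aoife starts after Jonas ends; Jonas is clear from here.
Marcus starts after Aoife ends; Aoife is clear from here.
Nadia starts after Marcus ends.
No pair overlaps.

0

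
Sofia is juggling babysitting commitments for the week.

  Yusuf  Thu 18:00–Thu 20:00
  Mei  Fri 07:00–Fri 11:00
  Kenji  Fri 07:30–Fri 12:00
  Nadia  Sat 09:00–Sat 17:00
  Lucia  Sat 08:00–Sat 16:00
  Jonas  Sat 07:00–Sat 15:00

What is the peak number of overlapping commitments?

Walk through starts and ends in time order (an end at T is processed before a start at T):
Thu 18:00 start Yusuf → 1
Thu 20:00 end Yusuf → 0
Fri 07:00 start Mei → 1
Fri 07:30 start Kenji → 2
Fri 11:00 end Mei → 1
Fri 12:00 end Kenji → 0
Sat 07:00 start Jonas → 1
Sat 08:00 start Lucia → 2
Sat 09:00 start Nadia → 3
Sat 15:00 end Jonas → 2
Sat 16:00 end Lucia → 1
Sat 17:00 end Nadia → 0
Peak is 3, at Sat 09:00 (Jonas, Lucia, Nadia).

3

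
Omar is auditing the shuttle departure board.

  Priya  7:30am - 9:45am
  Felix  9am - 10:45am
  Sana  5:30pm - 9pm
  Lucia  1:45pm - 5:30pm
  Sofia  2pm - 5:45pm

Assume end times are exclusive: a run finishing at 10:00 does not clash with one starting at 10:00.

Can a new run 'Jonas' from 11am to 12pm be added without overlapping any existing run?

Yes — the slot is free

Priya: ends 9:45am at or before Jonas starts 11am → clear.
Felix: ends 10:45am at or before Jonas starts 11am → clear.
Lucia: starts 1:45pm at or after Jonas ends 12pm → clear.
Sofia: starts 2pm at or after Jonas ends 12pm → clear.
Sana: starts 5:30pm at or after Jonas ends 12pm → clear.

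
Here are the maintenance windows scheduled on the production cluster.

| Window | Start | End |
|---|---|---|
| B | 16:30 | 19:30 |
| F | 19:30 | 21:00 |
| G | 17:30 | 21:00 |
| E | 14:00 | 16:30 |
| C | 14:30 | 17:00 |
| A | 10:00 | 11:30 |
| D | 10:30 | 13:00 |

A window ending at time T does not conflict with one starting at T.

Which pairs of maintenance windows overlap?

Sorted by start: A, D, E, C, B, G, F.
D starts before A ends → A and D overlap.
E starts after A ends, so A has no further overlaps.
E starts after D ends, so D has no further overlaps.
C starts before E ends → E and C overlap.
B starts exactly when E ends (back-to-back, no overlap), so E has no further overlaps.
B starts before C ends → C and B overlap.
G starts after C ends, so C has no further overlaps.
G starts before B ends → B and G overlap.
F starts exactly when B ends (back-to-back, no overlap).
F starts before G ends → G and F overlap.

A & D, B & C, B & G, C & E, F & G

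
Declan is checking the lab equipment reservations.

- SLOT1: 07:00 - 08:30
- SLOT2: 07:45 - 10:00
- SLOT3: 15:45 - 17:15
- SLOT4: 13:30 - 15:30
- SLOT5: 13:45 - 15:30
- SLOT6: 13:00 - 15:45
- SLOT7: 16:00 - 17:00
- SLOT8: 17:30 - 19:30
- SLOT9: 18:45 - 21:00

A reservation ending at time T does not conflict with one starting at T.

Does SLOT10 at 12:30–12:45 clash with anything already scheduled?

SLOT1: ends 08:30 at or before SLOT10 starts 12:30 → clear.
SLOT2: ends 10:00 at or before SLOT10 starts 12:30 → clear.
SLOT6: starts 13:00 at or after SLOT10 ends 12:45 → clear.
SLOT4: starts 13:30 at or after SLOT10 ends 12:45 → clear.
SLOT5: starts 13:45 at or after SLOT10 ends 12:45 → clear.
SLOT3: starts 15:45 at or after SLOT10 ends 12:45 → clear.
SLOT7: starts 16:00 at or after SLOT10 ends 12:45 → clear.
SLOT8: starts 17:30 at or after SLOT10 ends 12:45 → clear.
SLOT9: starts 18:45 at or after SLOT10 ends 12:45 → clear.

No — it doesn't clash with anything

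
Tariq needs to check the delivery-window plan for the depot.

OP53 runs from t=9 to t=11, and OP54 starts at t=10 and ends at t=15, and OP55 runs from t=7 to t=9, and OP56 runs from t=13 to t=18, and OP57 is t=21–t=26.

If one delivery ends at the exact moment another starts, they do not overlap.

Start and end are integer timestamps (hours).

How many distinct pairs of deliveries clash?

Two intervals overlap when each starts before the other ends.
Sorted by start: OP55, OP53, OP54, OP56, OP57.
OP53 starts exactly when OP55 ends (back-to-back, no overlap) — done with OP55.
OP54 starts before OP53 ends → OP53 and OP54 overlap.
OP56 starts after OP53 ends — done with OP53.
OP56 starts before OP54 ends → OP54 and OP56 overlap.
OP57 starts after OP54 ends.
OP57 starts after OP56 ends.
Overlapping pairs: OP53 & OP54, OP54 & OP56 — 2 in total.

2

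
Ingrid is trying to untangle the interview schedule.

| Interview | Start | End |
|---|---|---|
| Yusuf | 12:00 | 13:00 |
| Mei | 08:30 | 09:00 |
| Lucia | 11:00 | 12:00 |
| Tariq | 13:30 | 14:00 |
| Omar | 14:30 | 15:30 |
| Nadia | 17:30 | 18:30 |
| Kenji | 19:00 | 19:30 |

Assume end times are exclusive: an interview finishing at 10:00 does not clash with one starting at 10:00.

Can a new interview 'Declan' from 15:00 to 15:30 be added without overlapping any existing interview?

Mei: ends 09:00 at or before Declan starts 15:00 → clear.
Lucia: ends 12:00 at or before Declan starts 15:00 → clear.
Yusuf: ends 13:00 at or before Declan starts 15:00 → clear.
Tariq: ends 14:00 at or before Declan starts 15:00 → clear.
Omar: starts 14:30 before Declan ends 15:30, and ends 15:30 after Declan starts 15:00 → overlap.
Nadia: starts 17:30 at or after Declan ends 15:30 → clear.
Kenji: starts 19:00 at or after Declan ends 15:30 → clear.
Declan overlaps Omar.

No — it overlaps Omar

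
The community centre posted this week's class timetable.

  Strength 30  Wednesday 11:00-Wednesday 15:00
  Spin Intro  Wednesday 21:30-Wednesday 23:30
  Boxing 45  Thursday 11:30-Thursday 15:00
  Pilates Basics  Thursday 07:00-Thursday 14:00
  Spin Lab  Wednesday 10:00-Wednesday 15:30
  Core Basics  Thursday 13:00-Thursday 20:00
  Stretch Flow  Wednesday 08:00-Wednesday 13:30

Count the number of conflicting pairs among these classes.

6

Sorted by start: Stretch Flow, Spin Lab, Strength 30, Spin Intro, Pilates Basics, Boxing 45, Core Basics.
Spin Lab starts before Stretch Flow ends → Stretch Flow and Spin Lab overlap.
Strength 30 starts before Stretch Flow ends → Stretch Flow and Strength 30 overlap.
Spin Intro starts after Stretch Flow ends — done with Stretch Flow.
Strength 30 starts before Spin Lab ends → Spin Lab and Strength 30 overlap.
Spin Intro starts after Spin Lab ends — done with Spin Lab.
Spin Intro starts after Strength 30 ends — done with Strength 30.
Pilates Basics starts after Spin Intro ends — done with Spin Intro.
Boxing 45 starts before Pilates Basics ends → Pilates Basics and Boxing 45 overlap.
Core Basics starts before Pilates Basics ends → Pilates Basics and Core Basics overlap.
Core Basics starts before Boxing 45 ends → Boxing 45 and Core Basics overlap.
Overlapping pairs: Boxing 45 & Core Basics, Boxing 45 & Pilates Basics, Core Basics & Pilates Basics, Spin Lab & Strength 30, Spin Lab & Stretch Flow, Strength 30 & Stretch Flow — 6 in total.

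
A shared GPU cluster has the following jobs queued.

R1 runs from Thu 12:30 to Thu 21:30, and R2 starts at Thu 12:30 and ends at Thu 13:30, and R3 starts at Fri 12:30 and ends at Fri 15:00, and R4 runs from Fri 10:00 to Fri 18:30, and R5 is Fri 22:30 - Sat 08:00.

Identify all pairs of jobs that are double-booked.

R1 & R2, R3 & R4

Sorted by start: R1, R2, R4, R3, R5.
R2 starts before R1 ends → R1 and R2 overlap.
R4 starts after R1 ends; R1 is clear from here.
R4 starts after R2 ends; R2 is clear from here.
R3 starts before R4 ends → R4 and R3 overlap.
R5 starts after R4 ends.
R5 starts after R3 ends.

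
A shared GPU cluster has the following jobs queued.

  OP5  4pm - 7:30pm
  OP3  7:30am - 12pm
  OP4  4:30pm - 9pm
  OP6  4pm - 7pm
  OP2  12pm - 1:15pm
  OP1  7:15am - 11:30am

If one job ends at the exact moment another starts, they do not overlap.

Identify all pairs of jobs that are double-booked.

Sorted by start: OP1, OP3, OP2, OP5, OP6, OP4.
OP3 starts before OP1 ends → OP1 and OP3 overlap.
OP2 starts after OP1 ends — done with OP1.
OP2 starts exactly when OP3 ends (back-to-back, no overlap) — done with OP3.
OP5 starts after OP2 ends — done with OP2.
OP6 starts before OP5 ends → OP5 and OP6 overlap.
OP4 starts before OP5 ends → OP5 and OP4 overlap.
OP4 starts before OP6 ends → OP6 and OP4 overlap.

OP1 & OP3, OP4 & OP5, OP4 & OP6, OP5 & OP6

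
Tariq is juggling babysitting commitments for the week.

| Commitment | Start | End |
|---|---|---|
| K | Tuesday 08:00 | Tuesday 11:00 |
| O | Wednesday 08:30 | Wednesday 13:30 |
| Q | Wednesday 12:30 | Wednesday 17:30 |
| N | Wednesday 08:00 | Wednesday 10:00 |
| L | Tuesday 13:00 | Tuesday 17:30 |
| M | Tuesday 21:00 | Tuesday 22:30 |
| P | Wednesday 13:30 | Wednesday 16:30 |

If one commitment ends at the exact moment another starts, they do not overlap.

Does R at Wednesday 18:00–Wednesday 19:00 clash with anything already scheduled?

No — it doesn't clash with anything

K: ends Tuesday 11:00 at or before R starts Wednesday 18:00 → clear.
L: ends Tuesday 17:30 at or before R starts Wednesday 18:00 → clear.
M: ends Tuesday 22:30 at or before R starts Wednesday 18:00 → clear.
N: ends Wednesday 10:00 at or before R starts Wednesday 18:00 → clear.
O: ends Wednesday 13:30 at or before R starts Wednesday 18:00 → clear.
Q: ends Wednesday 17:30 at or before R starts Wednesday 18:00 → clear.
P: ends Wednesday 16:30 at or before R starts Wednesday 18:00 → clear.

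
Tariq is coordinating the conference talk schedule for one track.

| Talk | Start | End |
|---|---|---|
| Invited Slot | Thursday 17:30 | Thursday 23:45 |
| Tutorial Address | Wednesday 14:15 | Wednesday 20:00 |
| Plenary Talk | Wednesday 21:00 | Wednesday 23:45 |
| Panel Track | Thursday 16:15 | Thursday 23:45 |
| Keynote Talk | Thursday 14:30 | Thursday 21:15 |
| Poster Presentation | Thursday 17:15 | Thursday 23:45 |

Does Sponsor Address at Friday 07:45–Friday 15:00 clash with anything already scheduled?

No — it doesn't clash with anything

Tutorial Address: ends Wednesday 20:00 at or before Sponsor Address starts Friday 07:45 → clear.
Plenary Talk: ends Wednesday 23:45 at or before Sponsor Address starts Friday 07:45 → clear.
Keynote Talk: ends Thursday 21:15 at or before Sponsor Address starts Friday 07:45 → clear.
Panel Track: ends Thursday 23:45 at or before Sponsor Address starts Friday 07:45 → clear.
Poster Presentation: ends Thursday 23:45 at or before Sponsor Address starts Friday 07:45 → clear.
Invited Slot: ends Thursday 23:45 at or before Sponsor Address starts Friday 07:45 → clear.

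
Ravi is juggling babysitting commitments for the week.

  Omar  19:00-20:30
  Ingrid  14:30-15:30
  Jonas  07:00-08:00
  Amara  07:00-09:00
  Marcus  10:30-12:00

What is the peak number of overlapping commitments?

Sort all start/end points and keep a running count:
07:00 start Amara → 1
07:00 start Jonas → 2
08:00 end Jonas → 1
09:00 end Amara → 0
10:30 start Marcus → 1
12:00 end Marcus → 0
14:30 start Ingrid → 1
15:30 end Ingrid → 0
19:00 start Omar → 1
20:30 end Omar → 0
Peak is 2, at 07:00 (Amara, Jonas).

2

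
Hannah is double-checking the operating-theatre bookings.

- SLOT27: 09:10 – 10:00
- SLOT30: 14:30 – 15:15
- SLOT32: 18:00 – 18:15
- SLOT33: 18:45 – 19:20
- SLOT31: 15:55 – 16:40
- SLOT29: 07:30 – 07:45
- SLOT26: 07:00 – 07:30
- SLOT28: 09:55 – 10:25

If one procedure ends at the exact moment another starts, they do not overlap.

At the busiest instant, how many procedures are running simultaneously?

Walk through starts and ends in time order (an end at T is processed before a start at T):
07:00 start SLOT26 → 1
07:30 end SLOT26 → 0
07:30 start SLOT29 → 1
07:45 end SLOT29 → 0
09:10 start SLOT27 → 1
09:55 start SLOT28 → 2
10:00 end SLOT27 → 1
10:25 end SLOT28 → 0
14:30 start SLOT30 → 1
15:15 end SLOT30 → 0
15:55 start SLOT31 → 1
16:40 end SLOT31 → 0
18:00 start SLOT32 → 1
18:15 end SLOT32 → 0
18:45 start SLOT33 → 1
19:20 end SLOT33 → 0
Peak is 2, at 09:55 (SLOT27, SLOT28).

2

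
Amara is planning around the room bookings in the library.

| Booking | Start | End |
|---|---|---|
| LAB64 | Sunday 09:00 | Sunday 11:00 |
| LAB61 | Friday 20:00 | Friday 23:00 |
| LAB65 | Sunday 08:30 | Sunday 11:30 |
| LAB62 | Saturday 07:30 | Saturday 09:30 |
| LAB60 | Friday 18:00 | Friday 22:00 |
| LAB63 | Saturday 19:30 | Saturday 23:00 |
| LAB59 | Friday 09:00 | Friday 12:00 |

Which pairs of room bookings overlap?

LAB60 & LAB61, LAB64 & LAB65

Check each pair: they overlap iff neither finishes before the other starts.
Sorted by start: LAB59, LAB60, LAB61, LAB62, LAB63, LAB65, LAB64.
LAB60 starts after LAB59 ends, so nothing later overlaps LAB59 either.
LAB61 starts before LAB60 ends → LAB60 and LAB61 overlap.
LAB62 starts after LAB60 ends, so nothing later overlaps LAB60 either.
LAB62 starts after LAB61 ends, so nothing later overlaps LAB61 either.
LAB63 starts after LAB62 ends, so nothing later overlaps LAB62 either.
LAB65 starts after LAB63 ends, so nothing later overlaps LAB63 either.
LAB64 starts before LAB65 ends → LAB65 and LAB64 overlap.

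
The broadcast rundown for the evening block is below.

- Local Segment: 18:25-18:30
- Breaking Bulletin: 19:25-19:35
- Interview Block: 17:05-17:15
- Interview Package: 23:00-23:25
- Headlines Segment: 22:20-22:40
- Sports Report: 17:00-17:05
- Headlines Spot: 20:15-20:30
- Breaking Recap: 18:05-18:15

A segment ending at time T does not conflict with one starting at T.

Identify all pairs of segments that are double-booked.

Sorted by start: Sports Report, Interview Block, Breaking Recap, Local Segment, Breaking Bulletin, Headlines Spot, Headlines Segment, Interview Package.
Interview Block starts exactly when Sports Report ends (back-to-back, no overlap), so nothing later overlaps Sports Report either.
Breaking Recap starts after Interview Block ends, so nothing later overlaps Interview Block either.
Local Segment starts after Breaking Recap ends, so nothing later overlaps Breaking Recap either.
Breaking Bulletin starts after Local Segment ends, so nothing later overlaps Local Segment either.
Headlines Spot starts after Breaking Bulletin ends, so nothing later overlaps Breaking Bulletin either.
Headlines Segment starts after Headlines Spot ends, so nothing later overlaps Headlines Spot either.
Interview Package starts after Headlines Segment ends.

no overlapping pairs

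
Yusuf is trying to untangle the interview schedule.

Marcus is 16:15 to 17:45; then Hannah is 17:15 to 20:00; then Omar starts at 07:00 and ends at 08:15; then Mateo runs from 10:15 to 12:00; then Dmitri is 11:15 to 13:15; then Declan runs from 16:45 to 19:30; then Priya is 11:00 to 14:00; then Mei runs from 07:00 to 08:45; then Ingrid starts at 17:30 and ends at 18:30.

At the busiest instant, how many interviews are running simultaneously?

Sweep the timeline, counting +1 at each start and −1 at each end (ends before starts at a tie):
07:00 start Mei → 1
07:00 start Omar → 2
08:15 end Omar → 1
08:45 end Mei → 0
10:15 start Mateo → 1
11:00 start Priya → 2
11:15 start Dmitri → 3
12:00 end Mateo → 2
13:15 end Dmitri → 1
14:00 end Priya → 0
16:15 start Marcus → 1
16:45 start Declan → 2
17:15 start Hannah → 3
17:30 start Ingrid → 4
17:45 end Marcus → 3
18:30 end Ingrid → 2
19:30 end Declan → 1
20:00 end Hannah → 0
Peak is 4, at 17:30 (Declan, Hannah, Ingrid, Marcus).

4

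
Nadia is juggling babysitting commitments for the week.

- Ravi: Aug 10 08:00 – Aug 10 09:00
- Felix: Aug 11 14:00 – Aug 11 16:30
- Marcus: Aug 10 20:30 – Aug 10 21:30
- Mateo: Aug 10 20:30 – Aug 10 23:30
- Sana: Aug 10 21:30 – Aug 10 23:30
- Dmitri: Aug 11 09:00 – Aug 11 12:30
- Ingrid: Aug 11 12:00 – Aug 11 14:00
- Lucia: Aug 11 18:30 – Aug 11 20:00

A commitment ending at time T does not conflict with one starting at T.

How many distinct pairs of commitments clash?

Two intervals overlap when each starts before the other ends.
Sorted by start: Ravi, Marcus, Mateo, Sana, Dmitri, Ingrid, Felix, Lucia.
Marcus starts after Ravi ends; Ravi is clear from here.
Mateo starts before Marcus ends → Marcus and Mateo overlap.
Sana starts exactly when Marcus ends (back-to-back, no overlap); Marcus is clear from here.
Sana starts before Mateo ends → Mateo and Sana overlap.
Dmitri starts after Mateo ends; Mateo is clear from here.
Dmitri starts after Sana ends; Sana is clear from here.
Ingrid starts before Dmitri ends → Dmitri and Ingrid overlap.
Felix starts after Dmitri ends; Dmitri is clear from here.
Felix starts exactly when Ingrid ends (back-to-back, no overlap); Ingrid is clear from here.
Lucia starts after Felix ends.
Overlapping pairs: Dmitri & Ingrid, Marcus & Mateo, Mateo & Sana — 3 in total.

3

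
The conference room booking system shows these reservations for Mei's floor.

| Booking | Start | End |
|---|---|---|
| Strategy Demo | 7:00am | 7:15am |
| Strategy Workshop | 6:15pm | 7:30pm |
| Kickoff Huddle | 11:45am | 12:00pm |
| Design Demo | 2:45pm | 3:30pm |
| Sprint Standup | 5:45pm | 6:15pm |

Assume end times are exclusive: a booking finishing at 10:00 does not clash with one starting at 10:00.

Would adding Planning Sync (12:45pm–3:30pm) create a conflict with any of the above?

Strategy Demo: ends 7:15am at or before Planning Sync starts 12:45pm → clear.
Kickoff Huddle: ends 12:00pm at or before Planning Sync starts 12:45pm → clear.
Design Demo: starts 2:45pm before Planning Sync ends 3:30pm, and ends 3:30pm after Planning Sync starts 12:45pm → overlap.
Sprint Standup: starts 5:45pm at or after Planning Sync ends 3:30pm → clear.
Strategy Workshop: starts 6:15pm at or after Planning Sync ends 3:30pm → clear.
Planning Sync overlaps Design Demo.

Yes — it overlaps Design Demo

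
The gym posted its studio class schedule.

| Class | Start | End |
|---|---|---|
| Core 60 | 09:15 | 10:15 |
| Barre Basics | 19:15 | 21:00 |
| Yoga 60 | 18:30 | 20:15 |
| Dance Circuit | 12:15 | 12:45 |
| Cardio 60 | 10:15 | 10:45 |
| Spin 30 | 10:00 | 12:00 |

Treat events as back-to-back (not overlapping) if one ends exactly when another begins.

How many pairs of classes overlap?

3

Sorted by start: Core 60, Spin 30, Cardio 60, Dance Circuit, Yoga 60, Barre Basics.
Spin 30 starts before Core 60 ends → Core 60 and Spin 30 overlap.
Cardio 60 starts exactly when Core 60 ends (back-to-back, no overlap) — done with Core 60.
Cardio 60 starts before Spin 30 ends → Spin 30 and Cardio 60 overlap.
Dance Circuit starts after Spin 30 ends — done with Spin 30.
Dance Circuit starts after Cardio 60 ends — done with Cardio 60.
Yoga 60 starts after Dance Circuit ends — done with Dance Circuit.
Barre Basics starts before Yoga 60 ends → Yoga 60 and Barre Basics overlap.
Overlapping pairs: Barre Basics & Yoga 60, Cardio 60 & Spin 30, Core 60 & Spin 30 — 3 in total.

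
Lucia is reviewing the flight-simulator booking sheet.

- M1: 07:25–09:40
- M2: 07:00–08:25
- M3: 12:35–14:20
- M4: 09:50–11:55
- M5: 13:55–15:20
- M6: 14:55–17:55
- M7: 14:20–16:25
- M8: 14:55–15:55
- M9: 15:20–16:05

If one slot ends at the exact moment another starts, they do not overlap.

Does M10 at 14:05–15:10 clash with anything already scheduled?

M2: ends 08:25 at or before M10 starts 14:05 → clear.
M1: ends 09:40 at or before M10 starts 14:05 → clear.
M4: ends 11:55 at or before M10 starts 14:05 → clear.
M3: starts 12:35 before M10 ends 15:10, and ends 14:20 after M10 starts 14:05 → overlap.
M5: starts 13:55 before M10 ends 15:10, and ends 15:20 after M10 starts 14:05 → overlap.
M7: starts 14:20 before M10 ends 15:10, and ends 16:25 after M10 starts 14:05 → overlap.
M6: starts 14:55 before M10 ends 15:10, and ends 17:55 after M10 starts 14:05 → overlap.
M8: starts 14:55 before M10 ends 15:10, and ends 15:55 after M10 starts 14:05 → overlap.
M9: starts 15:20 at or after M10 ends 15:10 → clear.
M10 overlaps M3, M5, M6, M7, M8.

Yes — it overlaps M3, M5, M6, M7, M8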